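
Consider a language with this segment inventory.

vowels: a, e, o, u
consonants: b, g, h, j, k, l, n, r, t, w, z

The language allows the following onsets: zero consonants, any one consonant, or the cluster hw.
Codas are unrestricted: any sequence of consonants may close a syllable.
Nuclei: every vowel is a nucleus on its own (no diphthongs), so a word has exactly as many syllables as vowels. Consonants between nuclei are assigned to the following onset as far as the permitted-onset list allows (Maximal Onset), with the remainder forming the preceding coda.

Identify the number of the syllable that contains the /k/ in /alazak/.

3

Vowels present: a, a, a; each is a nucleus, giving 3 syllables.
V1 /a/ – V2 /a/: /l/ → onset of the next syllable (single consonants are always licit onsets).
V2 /a/ – V3 /a/: /z/ → onset of the next syllable (single consonants are always licit onsets).
So the parse is a.la.zak.
The /k/ is in the coda of syllable 3 (/zak/).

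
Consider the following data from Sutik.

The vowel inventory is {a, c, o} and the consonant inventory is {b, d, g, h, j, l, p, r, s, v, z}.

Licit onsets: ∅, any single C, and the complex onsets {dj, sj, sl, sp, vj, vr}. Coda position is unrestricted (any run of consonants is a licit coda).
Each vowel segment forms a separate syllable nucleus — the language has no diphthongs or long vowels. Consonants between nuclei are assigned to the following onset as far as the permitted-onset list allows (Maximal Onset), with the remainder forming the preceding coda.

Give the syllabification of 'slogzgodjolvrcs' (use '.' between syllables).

slogz.go.djol.vrcs

Nuclei (vowels): o, o, o, c → 4 syllables.
σ1/σ2 boundary: /gzg/; trying suffixes from longest down, /g/ is the first permitted one, so coda /gz/ | onset /g/.
σ2/σ3 boundary: /dj/ — entire cluster is a permitted onset → onset /dj/, coda ∅.
σ3/σ4 boundary: /lvr/ — longest licit onset from the right is /vr/, leaving /l/ as coda.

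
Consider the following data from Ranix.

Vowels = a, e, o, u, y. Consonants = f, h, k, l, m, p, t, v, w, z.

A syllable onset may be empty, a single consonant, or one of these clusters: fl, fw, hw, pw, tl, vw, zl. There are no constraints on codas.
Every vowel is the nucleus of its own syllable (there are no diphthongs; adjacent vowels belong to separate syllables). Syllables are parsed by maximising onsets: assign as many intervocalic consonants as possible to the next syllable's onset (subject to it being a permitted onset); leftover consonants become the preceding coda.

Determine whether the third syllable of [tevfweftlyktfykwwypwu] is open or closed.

closed

The vowels are e, e, y, y, y, u — 6 nuclei, so 6 syllables.
/e…e/ gap (V1→V2): cluster /vfw/ — the longest permitted-onset suffix is /fw/; onset = /fw/, preceding coda = /v/.
/e…y/ gap (V2→V3): /ftl/ — longest licit onset from the right is /tl/, leaving /f/ as coda.
/y…y/ gap (V3→V4): cluster /ktf/ — the longest permitted-onset suffix is /f/; onset = /f/, preceding coda = /kt/.
/y…y/ gap (V4→V5): /kww/; trying suffixes from longest down, /w/ is the first permitted one, so coda /kw/ | onset /w/.
/y…u/ gap (V5→V6): /pw/ is a licit onset in full, so it all attaches to the next syllable.
Syllabification: tev.fwef.tlykt.fykw.wy.pwu.
Syllable 3 is /tlykt/ with coda /kt/, so it is closed.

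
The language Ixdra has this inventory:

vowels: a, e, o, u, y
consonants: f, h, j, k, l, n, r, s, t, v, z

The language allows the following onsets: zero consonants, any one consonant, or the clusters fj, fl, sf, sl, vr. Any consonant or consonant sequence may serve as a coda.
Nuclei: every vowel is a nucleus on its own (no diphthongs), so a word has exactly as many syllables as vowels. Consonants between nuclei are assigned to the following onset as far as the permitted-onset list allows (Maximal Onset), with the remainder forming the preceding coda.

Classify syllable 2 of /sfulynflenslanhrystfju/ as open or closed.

Nuclei (vowels): u, y, e, a, y, u → 6 syllables.
/u…y/ gap (V1→V2): just /l/ — single C goes to the following onset.
/y…e/ gap (V2→V3): cluster /nfl/ — the longest permitted-onset suffix is /fl/; onset = /fl/, preceding coda = /n/.
/e…a/ gap (V3→V4): /nsl/; trying suffixes from longest down, /sl/ is the first permitted one, so coda /n/ | onset /sl/.
/a…y/ gap (V4→V5): /nhr/ splits as /nh/ + /r/ (/r/ is the longest suffix that is a licit onset).
/y…u/ gap (V5→V6): /stfj/ — longest licit onset from the right is /fj/, leaving /st/ as coda.
Result: sfu.lyn.flen.slanh.ryst.fju.
Syllable 2 is /lyn/ with coda /n/, so it is closed.

closed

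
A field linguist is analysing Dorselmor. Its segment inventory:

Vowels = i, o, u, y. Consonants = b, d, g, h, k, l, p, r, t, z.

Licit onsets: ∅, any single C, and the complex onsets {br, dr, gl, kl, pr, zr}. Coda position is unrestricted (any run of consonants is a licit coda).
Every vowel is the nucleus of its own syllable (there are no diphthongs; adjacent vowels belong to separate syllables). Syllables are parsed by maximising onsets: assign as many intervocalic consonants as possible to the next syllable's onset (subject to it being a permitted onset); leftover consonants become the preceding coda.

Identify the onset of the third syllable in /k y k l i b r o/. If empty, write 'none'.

The vowels are y, i, o — 3 nuclei, so 3 syllables.
σ1/σ2 boundary: /kl/ — entire cluster is a permitted onset → onset /kl/, coda ∅.
σ2/σ3 boundary: /br/ is a licit onset in full, so it all attaches to the next syllable.
So the parse is ky.kli.bro.
Syllable 3 is /bro/: onset /br/, nucleus /o/, coda ∅.

br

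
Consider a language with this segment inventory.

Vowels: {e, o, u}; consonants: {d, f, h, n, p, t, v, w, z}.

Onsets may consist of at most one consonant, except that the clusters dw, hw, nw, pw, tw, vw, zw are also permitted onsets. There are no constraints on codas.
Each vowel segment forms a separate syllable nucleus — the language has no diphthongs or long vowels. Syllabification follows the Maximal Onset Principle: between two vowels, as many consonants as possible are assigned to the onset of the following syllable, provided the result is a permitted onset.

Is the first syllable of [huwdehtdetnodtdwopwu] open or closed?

closed

The vowels are u, e, e, o, o, u — 6 nuclei, so 6 syllables.
Between /u/ (V1) and /e/ (V2): cluster /wd/ — the longest permitted-onset suffix is /d/; onset = /d/, preceding coda = /w/.
Between /e/ (V2) and /e/ (V3): cluster /htd/ — the longest permitted-onset suffix is /d/; onset = /d/, preceding coda = /ht/.
Between /e/ (V3) and /o/ (V4): /tn/ — longest licit onset from the right is /n/, leaving /t/ as coda.
Between /o/ (V4) and /o/ (V5): /dtdw/ splits as /dt/ + /dw/ (/dw/ is the longest suffix that is a licit onset).
Between /o/ (V5) and /u/ (V6): cluster /pw/ — /pw/ is itself a permitted onset, so the whole cluster goes right; preceding coda = ∅.
Result: huw.deht.det.nodt.dwo.pwu.
Syllable 1 is /huw/ with coda /w/, so it is closed.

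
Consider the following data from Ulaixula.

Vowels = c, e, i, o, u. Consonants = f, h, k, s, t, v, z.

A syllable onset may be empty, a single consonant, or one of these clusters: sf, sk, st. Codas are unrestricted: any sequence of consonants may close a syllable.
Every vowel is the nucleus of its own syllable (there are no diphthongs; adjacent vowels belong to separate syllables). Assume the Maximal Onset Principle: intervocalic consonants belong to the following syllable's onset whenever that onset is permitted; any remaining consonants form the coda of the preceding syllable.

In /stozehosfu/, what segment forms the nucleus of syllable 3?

The vowels are o, e, o, u — 4 nuclei, so 4 syllables.
The third nucleus (vowel 3 from the left) is /o/.

o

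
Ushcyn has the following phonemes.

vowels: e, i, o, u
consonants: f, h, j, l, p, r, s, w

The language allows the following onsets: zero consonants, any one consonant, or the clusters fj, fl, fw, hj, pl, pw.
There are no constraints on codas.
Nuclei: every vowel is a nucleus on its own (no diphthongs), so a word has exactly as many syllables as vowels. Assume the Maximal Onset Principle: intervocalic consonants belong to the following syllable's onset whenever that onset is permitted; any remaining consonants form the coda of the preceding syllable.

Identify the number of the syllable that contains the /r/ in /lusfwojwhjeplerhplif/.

The vowels are u, o, e, e, i — 5 nuclei, so 5 syllables.
Between /u/ (V1) and /o/ (V2): /sfw/; trying suffixes from longest down, /fw/ is the first permitted one, so coda /s/ | onset /fw/.
Between /o/ (V2) and /e/ (V3): /jwhj/ — longest licit onset from the right is /hj/, leaving /jw/ as coda.
Between /e/ (V3) and /e/ (V4): cluster /pl/ — /pl/ is itself a permitted onset, so the whole cluster goes right; preceding coda = ∅.
Between /e/ (V4) and /i/ (V5): /rhpl/ splits as /rh/ + /pl/ (/pl/ is the longest suffix that is a licit onset).
Syllabification: lus.fwojw.hje.plerh.plif.
The /r/ is in the coda of syllable 4 (/plerh/).

4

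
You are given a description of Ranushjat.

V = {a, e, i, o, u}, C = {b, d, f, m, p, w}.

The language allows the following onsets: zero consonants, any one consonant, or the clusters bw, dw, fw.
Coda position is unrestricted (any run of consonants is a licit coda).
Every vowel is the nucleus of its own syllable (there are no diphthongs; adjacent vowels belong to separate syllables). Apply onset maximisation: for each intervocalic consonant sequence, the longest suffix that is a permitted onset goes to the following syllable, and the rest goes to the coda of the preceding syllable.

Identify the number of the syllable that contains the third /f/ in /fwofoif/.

The vowels are o, o, i — 3 nuclei, so 3 syllables.
σ1/σ2 boundary: /f/ → onset of the next syllable (single consonants are always licit onsets).
σ2/σ3 boundary: hiatus — the boundary sits between the two vowels.
Result: fwo.fo.if.
The third /f/ is in the coda of syllable 3 (/if/).

3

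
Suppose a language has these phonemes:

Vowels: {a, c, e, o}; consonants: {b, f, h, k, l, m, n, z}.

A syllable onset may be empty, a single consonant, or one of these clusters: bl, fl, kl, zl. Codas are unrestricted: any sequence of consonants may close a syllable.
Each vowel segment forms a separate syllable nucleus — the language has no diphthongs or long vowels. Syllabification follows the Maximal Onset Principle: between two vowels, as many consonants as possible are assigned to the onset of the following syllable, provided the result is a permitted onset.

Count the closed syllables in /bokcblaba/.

Nuclei (vowels): o, c, a, a → 4 syllables.
V1 /o/ – V2 /c/: /k/ → onset of the next syllable (single consonants are always licit onsets).
V2 /c/ – V3 /a/: /bl/ — entire cluster is a permitted onset → onset /bl/, coda ∅.
V3 /a/ – V4 /a/: /b/ → onset of the next syllable (single consonants are always licit onsets).
So the parse is bo.kc.bla.ba.
Classifying each syllable: /bo/ (open), /kc/ (open), /bla/ (open), /ba/ (open).
Closed syllables: 0.

0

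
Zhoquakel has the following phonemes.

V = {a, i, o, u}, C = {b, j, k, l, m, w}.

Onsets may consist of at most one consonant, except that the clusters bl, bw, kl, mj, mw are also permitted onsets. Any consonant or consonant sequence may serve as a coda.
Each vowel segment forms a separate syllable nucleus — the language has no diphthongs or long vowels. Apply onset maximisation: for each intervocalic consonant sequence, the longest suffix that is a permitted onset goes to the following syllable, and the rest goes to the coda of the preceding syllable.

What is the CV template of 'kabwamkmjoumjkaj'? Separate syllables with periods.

CV.CCVCC.CCV.VCC.CVC

Nuclei (vowels): a, a, o, u, a → 5 syllables.
V1 /a/ – V2 /a/: /bw/ is a licit onset in full, so it all attaches to the next syllable.
V2 /a/ – V3 /o/: /mkmj/ — longest licit onset from the right is /mj/, leaving /mk/ as coda.
V3 /o/ – V4 /u/: no consonants, so the boundary falls immediately after /o/.
V4 /u/ – V5 /a/: /mjk/; trying suffixes from longest down, /k/ is the first permitted one, so coda /mj/ | onset /k/.
Syllabification: ka.bwamk.mjo.umj.kaj.
Mapping each syllable to C/V: /ka/ → CV, /bwamk/ → CCVCC, /mjo/ → CCV, /umj/ → VCC, /kaj/ → CVC.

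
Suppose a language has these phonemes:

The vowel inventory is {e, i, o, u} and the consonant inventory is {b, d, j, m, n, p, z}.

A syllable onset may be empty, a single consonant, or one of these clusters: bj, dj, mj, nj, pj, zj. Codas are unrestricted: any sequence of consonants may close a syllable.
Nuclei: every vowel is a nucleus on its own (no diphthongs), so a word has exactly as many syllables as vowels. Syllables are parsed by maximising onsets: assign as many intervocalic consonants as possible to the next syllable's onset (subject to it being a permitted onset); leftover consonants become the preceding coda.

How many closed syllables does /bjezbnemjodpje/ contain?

The vowels are e, e, o, e — 4 nuclei, so 4 syllables.
Between /e/ (V1) and /e/ (V2): /zbn/ splits as /zb/ + /n/ (/n/ is the longest suffix that is a licit onset).
Between /e/ (V2) and /o/ (V3): /mj/ is a licit onset in full, so it all attaches to the next syllable.
Between /o/ (V3) and /e/ (V4): /dpj/ splits as /d/ + /pj/ (/pj/ is the longest suffix that is a licit onset).
So the parse is bjezb.ne.mjod.pje.
Classifying each syllable: /bjezb/ (closed), /ne/ (open), /mjod/ (closed), /pje/ (open).
Closed syllables: 2.

2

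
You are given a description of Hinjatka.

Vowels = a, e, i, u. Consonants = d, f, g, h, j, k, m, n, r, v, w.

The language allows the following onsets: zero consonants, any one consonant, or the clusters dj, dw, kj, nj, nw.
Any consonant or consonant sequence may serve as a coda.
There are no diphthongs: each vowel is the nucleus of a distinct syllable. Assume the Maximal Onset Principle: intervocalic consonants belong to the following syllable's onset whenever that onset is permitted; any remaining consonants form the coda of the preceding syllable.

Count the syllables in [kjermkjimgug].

3

Vowels present: e, i, u; each is a nucleus, giving 3 syllables.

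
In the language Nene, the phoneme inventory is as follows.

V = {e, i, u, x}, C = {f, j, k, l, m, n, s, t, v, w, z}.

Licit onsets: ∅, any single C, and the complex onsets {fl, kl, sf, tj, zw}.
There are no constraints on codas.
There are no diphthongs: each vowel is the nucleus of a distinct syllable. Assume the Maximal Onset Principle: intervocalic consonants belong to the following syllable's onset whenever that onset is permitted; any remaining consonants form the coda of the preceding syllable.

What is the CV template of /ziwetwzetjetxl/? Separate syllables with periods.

CV.CVCC.CV.CCV.CVC

The vowels are i, e, e, e, x — 5 nuclei, so 5 syllables.
/i…e/ gap (V1→V2): /w/ → onset of the next syllable (single consonants are always licit onsets).
/e…e/ gap (V2→V3): /twz/ — longest licit onset from the right is /z/, leaving /tw/ as coda.
/e…e/ gap (V3→V4): /tj/ — entire cluster is a permitted onset → onset /tj/, coda ∅.
/e…x/ gap (V4→V5): just /t/ — single C goes to the following onset.
Syllabification: zi.wetw.ze.tje.txl.
Mapping each syllable to C/V: /zi/ → CV, /wetw/ → CVCC, /ze/ → CV, /tje/ → CCV, /txl/ → CVC.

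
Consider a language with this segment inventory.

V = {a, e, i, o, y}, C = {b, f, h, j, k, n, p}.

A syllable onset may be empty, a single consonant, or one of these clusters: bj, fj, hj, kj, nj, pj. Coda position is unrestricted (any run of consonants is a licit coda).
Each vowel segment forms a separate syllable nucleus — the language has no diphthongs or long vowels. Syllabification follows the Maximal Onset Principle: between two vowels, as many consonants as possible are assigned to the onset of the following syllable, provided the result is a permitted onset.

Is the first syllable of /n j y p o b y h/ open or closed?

open

The vowels are y, o, y — 3 nuclei, so 3 syllables.
σ1/σ2 boundary: just /p/ — single C goes to the following onset.
σ2/σ3 boundary: just /b/ — single C goes to the following onset.
Syllabification: njy.po.byh.
Syllable 1 is /njy/; it ends in its nucleus with no coda, so it is open.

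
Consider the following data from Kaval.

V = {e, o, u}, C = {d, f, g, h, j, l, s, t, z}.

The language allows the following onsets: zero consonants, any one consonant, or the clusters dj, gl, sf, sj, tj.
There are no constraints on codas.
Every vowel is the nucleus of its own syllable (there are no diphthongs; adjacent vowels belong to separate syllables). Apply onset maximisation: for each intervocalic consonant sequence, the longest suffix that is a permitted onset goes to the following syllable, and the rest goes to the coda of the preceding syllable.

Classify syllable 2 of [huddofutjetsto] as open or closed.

Vowels present: u, o, u, e, o; each is a nucleus, giving 5 syllables.
Between /u/ (V1) and /o/ (V2): cluster /dd/ — the longest permitted-onset suffix is /d/; onset = /d/, preceding coda = /d/.
Between /o/ (V2) and /u/ (V3): /f/ is a single consonant, so it becomes the next onset.
Between /u/ (V3) and /e/ (V4): /tj/ is a licit onset in full, so it all attaches to the next syllable.
Between /e/ (V4) and /o/ (V5): /tst/ splits as /ts/ + /t/ (/t/ is the longest suffix that is a licit onset).
Putting it together: hud.do.fu.tjets.to.
Syllable 2 is /do/; it ends in its nucleus with no coda, so it is open.

open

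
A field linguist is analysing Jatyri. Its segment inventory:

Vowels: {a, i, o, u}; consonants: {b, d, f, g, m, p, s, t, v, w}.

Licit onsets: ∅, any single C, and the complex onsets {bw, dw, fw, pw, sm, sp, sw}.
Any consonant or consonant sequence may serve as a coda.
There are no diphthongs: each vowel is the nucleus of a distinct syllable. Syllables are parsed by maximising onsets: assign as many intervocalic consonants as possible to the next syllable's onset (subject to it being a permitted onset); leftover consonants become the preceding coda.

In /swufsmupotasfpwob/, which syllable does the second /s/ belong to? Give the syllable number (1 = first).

2

The vowels are u, u, o, a, o — 5 nuclei, so 5 syllables.
σ1/σ2 boundary: /fsm/ — longest licit onset from the right is /sm/, leaving /f/ as coda.
σ2/σ3 boundary: /p/ is a single consonant, so it becomes the next onset.
σ3/σ4 boundary: /t/ → onset of the next syllable (single consonants are always licit onsets).
σ4/σ5 boundary: /sfpw/ — longest licit onset from the right is /pw/, leaving /sf/ as coda.
Syllabification: swuf.smu.po.tasf.pwob.
The second /s/ is in the onset of syllable 2 (/smu/).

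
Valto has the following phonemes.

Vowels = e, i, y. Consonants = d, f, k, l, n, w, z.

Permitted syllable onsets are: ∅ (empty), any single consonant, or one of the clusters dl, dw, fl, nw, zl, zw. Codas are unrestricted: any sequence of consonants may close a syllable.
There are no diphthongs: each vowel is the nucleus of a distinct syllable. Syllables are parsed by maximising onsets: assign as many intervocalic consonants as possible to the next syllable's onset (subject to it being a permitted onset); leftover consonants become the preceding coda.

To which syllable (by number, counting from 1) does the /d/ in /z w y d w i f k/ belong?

2

The vowels are y, i — 2 nuclei, so 2 syllables.
Between /y/ (V1) and /i/ (V2): /dw/ — entire cluster is a permitted onset → onset /dw/, coda ∅.
Syllabification: zwy.dwifk.
The /d/ is in the onset of syllable 2 (/dwifk/).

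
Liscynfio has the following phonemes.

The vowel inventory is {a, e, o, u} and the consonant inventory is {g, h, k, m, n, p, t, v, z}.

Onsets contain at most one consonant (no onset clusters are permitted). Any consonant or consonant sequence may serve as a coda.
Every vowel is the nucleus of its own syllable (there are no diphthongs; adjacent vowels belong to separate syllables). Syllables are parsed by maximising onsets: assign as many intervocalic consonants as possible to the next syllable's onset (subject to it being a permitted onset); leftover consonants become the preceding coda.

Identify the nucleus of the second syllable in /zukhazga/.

a

Nuclei (vowels): u, a, a → 3 syllables.
The second nucleus (vowel 2 from the left) is /a/.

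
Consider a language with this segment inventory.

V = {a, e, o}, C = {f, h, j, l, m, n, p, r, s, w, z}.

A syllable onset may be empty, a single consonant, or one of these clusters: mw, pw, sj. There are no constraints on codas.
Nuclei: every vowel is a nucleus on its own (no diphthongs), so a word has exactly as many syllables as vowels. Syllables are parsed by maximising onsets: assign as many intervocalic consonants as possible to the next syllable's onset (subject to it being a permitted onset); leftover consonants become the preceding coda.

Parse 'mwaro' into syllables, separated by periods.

mwa.ro

Vowels present: a, o; each is a nucleus, giving 2 syllables.
V1 /a/ – V2 /o/: /r/ is a single consonant, so it becomes the next onset.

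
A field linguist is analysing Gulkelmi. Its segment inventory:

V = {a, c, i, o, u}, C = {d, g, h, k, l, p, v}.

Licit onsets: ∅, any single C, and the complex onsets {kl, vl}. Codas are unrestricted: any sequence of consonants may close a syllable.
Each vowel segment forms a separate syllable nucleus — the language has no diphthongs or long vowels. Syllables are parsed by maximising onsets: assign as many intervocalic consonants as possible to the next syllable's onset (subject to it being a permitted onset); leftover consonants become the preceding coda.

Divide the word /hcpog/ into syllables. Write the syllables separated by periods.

hc.pog

Nuclei (vowels): c, o → 2 syllables.
V1 /c/ – V2 /o/: /p/ is a single consonant, so it becomes the next onset.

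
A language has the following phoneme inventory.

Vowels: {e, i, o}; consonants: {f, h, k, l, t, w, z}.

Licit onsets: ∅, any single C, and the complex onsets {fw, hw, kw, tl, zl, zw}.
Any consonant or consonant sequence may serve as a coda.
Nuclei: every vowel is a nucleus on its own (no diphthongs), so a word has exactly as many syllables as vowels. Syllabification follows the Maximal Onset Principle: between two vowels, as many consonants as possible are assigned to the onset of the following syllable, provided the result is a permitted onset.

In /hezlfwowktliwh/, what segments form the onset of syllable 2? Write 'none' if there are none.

The vowels are e, o, i — 3 nuclei, so 3 syllables.
V1 /e/ – V2 /o/: /zlfw/ — longest licit onset from the right is /fw/, leaving /zl/ as coda.
V2 /o/ – V3 /i/: /wktl/; trying suffixes from longest down, /tl/ is the first permitted one, so coda /wk/ | onset /tl/.
Syllabification: hezl.fwowk.tliwh.
Syllable 2 is /fwowk/: onset /fw/, nucleus /o/, coda /wk/.

fw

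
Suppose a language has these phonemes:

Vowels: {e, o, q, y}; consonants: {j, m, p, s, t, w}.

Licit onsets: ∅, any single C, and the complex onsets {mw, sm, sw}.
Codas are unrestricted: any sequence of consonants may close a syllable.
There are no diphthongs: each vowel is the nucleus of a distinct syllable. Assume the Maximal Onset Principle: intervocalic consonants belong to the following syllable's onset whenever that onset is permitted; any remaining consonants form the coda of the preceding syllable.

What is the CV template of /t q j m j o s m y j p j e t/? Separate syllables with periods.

CVCC.CV.CCVCC.CVC

Vowels present: q, o, y, e; each is a nucleus, giving 4 syllables.
σ1/σ2 boundary: /jmj/ — longest licit onset from the right is /j/, leaving /jm/ as coda.
σ2/σ3 boundary: cluster /sm/ — /sm/ is itself a permitted onset, so the whole cluster goes right; preceding coda = ∅.
σ3/σ4 boundary: cluster /jpj/ — the longest permitted-onset suffix is /j/; onset = /j/, preceding coda = /jp/.
Result: tqjm.jo.smyjp.jet.
Mapping each syllable to C/V: /tqjm/ → CVCC, /jo/ → CV, /smyjp/ → CCVCC, /jet/ → CVC.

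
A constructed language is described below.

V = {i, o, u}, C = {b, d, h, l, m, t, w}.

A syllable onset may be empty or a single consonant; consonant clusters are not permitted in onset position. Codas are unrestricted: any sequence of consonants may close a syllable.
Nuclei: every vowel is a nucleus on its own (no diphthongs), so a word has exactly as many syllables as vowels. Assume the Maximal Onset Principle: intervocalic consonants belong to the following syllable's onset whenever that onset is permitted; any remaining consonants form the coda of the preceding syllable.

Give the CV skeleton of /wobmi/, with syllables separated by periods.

Nuclei (vowels): o, i → 2 syllables.
V1 /o/ – V2 /i/: cluster /bm/ — the longest permitted-onset suffix is /m/; onset = /m/, preceding coda = /b/.
So the parse is wob.mi.
Mapping each syllable to C/V: /wob/ → CVC, /mi/ → CV.

CVC.CV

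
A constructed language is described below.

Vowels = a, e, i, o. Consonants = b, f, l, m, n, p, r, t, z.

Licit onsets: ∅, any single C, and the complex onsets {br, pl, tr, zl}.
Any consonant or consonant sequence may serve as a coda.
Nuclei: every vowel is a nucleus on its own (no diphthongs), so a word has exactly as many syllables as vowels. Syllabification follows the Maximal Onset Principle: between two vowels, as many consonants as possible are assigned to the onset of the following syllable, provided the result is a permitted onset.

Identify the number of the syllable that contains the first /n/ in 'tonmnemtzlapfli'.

1

Nuclei (vowels): o, e, a, i → 4 syllables.
σ1/σ2 boundary: cluster /nmn/ — the longest permitted-onset suffix is /n/; onset = /n/, preceding coda = /nm/.
σ2/σ3 boundary: /mtzl/ — longest licit onset from the right is /zl/, leaving /mt/ as coda.
σ3/σ4 boundary: /pfl/ — longest licit onset from the right is /l/, leaving /pf/ as coda.
So the parse is tonm.nemt.zlapf.li.
The first /n/ is in the coda of syllable 1 (/tonm/).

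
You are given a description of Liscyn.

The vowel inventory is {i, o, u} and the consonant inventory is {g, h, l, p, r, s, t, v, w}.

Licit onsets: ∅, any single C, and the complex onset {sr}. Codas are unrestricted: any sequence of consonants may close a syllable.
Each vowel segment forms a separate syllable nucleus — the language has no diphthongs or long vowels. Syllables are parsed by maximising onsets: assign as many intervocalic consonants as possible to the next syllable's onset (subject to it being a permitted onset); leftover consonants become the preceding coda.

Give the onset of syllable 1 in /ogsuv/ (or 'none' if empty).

The vowels are o, u — 2 nuclei, so 2 syllables.
V1 /o/ – V2 /u/: /gs/ splits as /g/ + /s/ (/s/ is the longest suffix that is a licit onset).
Syllabification: og.suv.
Syllable 1 is /og/: onset ∅, nucleus /o/, coda /g/.

none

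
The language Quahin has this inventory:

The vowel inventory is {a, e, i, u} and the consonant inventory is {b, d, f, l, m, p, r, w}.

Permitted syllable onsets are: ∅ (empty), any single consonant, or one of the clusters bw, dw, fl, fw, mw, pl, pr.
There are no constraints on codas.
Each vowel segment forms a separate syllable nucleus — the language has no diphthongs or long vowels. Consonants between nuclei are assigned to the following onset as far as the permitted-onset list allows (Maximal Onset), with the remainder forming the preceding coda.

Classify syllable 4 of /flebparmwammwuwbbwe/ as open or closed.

Vowels present: e, a, a, u, e; each is a nucleus, giving 5 syllables.
/e…a/ gap (V1→V2): /bp/; trying suffixes from longest down, /p/ is the first permitted one, so coda /b/ | onset /p/.
/a…a/ gap (V2→V3): /rmw/ splits as /r/ + /mw/ (/mw/ is the longest suffix that is a licit onset).
/a…u/ gap (V3→V4): /mmw/ splits as /m/ + /mw/ (/mw/ is the longest suffix that is a licit onset).
/u…e/ gap (V4→V5): cluster /wbbw/ — the longest permitted-onset suffix is /bw/; onset = /bw/, preceding coda = /wb/.
So the parse is fleb.par.mwam.mwuwb.bwe.
Syllable 4 is /mwuwb/ with coda /wb/, so it is closed.

closed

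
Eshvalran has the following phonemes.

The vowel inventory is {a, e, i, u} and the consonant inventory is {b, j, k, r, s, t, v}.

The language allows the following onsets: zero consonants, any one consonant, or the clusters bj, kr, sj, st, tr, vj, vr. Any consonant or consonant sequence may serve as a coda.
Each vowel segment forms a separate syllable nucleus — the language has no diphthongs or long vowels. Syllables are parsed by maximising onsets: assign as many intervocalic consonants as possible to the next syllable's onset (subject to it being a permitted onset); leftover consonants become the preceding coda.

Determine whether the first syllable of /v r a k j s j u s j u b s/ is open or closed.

closed

Nuclei (vowels): a, u, u → 3 syllables.
V1 /a/ – V2 /u/: /kjsj/ splits as /kj/ + /sj/ (/sj/ is the longest suffix that is a licit onset).
V2 /u/ – V3 /u/: /sj/ — entire cluster is a permitted onset → onset /sj/, coda ∅.
Syllabification: vrakj.sju.sjubs.
Syllable 1 is /vrakj/ with coda /kj/, so it is closed.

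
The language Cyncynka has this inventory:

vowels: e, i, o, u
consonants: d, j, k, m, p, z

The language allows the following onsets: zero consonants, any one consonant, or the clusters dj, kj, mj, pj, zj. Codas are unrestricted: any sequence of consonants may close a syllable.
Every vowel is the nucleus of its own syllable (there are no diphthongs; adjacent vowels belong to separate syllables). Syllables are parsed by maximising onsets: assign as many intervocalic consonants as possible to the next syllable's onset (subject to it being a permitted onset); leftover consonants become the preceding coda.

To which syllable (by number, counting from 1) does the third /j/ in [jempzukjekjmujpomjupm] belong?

Nuclei (vowels): e, u, e, u, o, u → 6 syllables.
Between /e/ (V1) and /u/ (V2): /mpz/ — longest licit onset from the right is /z/, leaving /mp/ as coda.
Between /u/ (V2) and /e/ (V3): /kj/ — entire cluster is a permitted onset → onset /kj/, coda ∅.
Between /e/ (V3) and /u/ (V4): /kjm/ — longest licit onset from the right is /m/, leaving /kj/ as coda.
Between /u/ (V4) and /o/ (V5): /jp/ — longest licit onset from the right is /p/, leaving /j/ as coda.
Between /o/ (V5) and /u/ (V6): /mj/ is a licit onset in full, so it all attaches to the next syllable.
Result: jemp.zu.kjekj.muj.po.mjupm.
The third /j/ is in the coda of syllable 3 (/kjekj/).

3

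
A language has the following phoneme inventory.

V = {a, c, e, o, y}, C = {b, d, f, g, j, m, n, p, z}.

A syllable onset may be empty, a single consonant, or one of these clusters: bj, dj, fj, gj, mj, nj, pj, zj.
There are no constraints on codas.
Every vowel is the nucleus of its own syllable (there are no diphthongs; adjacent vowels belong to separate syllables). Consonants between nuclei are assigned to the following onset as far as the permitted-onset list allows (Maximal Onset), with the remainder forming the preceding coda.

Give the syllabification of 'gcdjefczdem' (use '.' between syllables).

Vowels present: c, e, c, e; each is a nucleus, giving 4 syllables.
/c…e/ gap (V1→V2): /dj/ is a licit onset in full, so it all attaches to the next syllable.
/e…c/ gap (V2→V3): /f/ → onset of the next syllable (single consonants are always licit onsets).
/c…e/ gap (V3→V4): /zd/ splits as /z/ + /d/ (/d/ is the longest suffix that is a licit onset).

gc.dje.fcz.dem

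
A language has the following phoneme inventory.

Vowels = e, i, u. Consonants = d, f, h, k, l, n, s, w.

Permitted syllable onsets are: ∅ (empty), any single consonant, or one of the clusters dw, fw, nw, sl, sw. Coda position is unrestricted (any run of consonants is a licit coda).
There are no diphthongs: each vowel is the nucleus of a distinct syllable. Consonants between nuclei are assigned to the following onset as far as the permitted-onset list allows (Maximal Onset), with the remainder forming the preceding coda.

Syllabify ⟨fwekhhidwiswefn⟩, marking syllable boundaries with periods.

The vowels are e, i, i, e — 4 nuclei, so 4 syllables.
Between /e/ (V1) and /i/ (V2): cluster /khh/ — the longest permitted-onset suffix is /h/; onset = /h/, preceding coda = /kh/.
Between /i/ (V2) and /i/ (V3): /dw/ is a licit onset in full, so it all attaches to the next syllable.
Between /i/ (V3) and /e/ (V4): cluster /sw/ — /sw/ is itself a permitted onset, so the whole cluster goes right; preceding coda = ∅.

fwekh.hi.dwi.swefn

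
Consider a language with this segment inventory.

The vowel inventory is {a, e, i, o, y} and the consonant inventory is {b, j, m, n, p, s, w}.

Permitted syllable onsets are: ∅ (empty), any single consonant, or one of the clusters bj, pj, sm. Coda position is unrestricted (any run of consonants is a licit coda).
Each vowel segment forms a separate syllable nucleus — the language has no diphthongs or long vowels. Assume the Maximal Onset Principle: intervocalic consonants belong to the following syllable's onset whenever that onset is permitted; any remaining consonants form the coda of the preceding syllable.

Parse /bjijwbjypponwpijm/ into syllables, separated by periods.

bjijw.bjyp.ponw.pijm

Nuclei (vowels): i, y, o, i → 4 syllables.
σ1/σ2 boundary: /jwbj/ splits as /jw/ + /bj/ (/bj/ is the longest suffix that is a licit onset).
σ2/σ3 boundary: /pp/ splits as /p/ + /p/ (/p/ is the longest suffix that is a licit onset).
σ3/σ4 boundary: cluster /nwp/ — the longest permitted-onset suffix is /p/; onset = /p/, preceding coda = /nw/.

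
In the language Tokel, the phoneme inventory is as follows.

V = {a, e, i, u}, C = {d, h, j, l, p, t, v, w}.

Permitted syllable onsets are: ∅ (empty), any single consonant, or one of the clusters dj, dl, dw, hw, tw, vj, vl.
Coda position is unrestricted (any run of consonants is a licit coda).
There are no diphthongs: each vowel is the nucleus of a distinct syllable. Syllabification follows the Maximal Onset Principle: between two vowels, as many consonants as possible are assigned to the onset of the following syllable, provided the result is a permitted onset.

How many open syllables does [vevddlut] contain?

The vowels are e, u — 2 nuclei, so 2 syllables.
V1 /e/ – V2 /u/: cluster /vddl/ — the longest permitted-onset suffix is /dl/; onset = /dl/, preceding coda = /vd/.
Result: vevd.dlut.
Classifying each syllable: /vevd/ (closed), /dlut/ (closed).
Open syllables: 0.

0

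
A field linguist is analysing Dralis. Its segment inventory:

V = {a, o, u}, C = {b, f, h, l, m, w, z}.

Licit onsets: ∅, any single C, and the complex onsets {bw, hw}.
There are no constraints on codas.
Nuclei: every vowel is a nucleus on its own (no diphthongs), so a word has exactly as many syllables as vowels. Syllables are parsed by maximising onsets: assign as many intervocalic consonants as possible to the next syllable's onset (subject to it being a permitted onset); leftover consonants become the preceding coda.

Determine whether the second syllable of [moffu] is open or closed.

Vowels present: o, u; each is a nucleus, giving 2 syllables.
Between /o/ (V1) and /u/ (V2): cluster /ff/ — the longest permitted-onset suffix is /f/; onset = /f/, preceding coda = /f/.
So the parse is mof.fu.
Syllable 2 is /fu/; it ends in its nucleus with no coda, so it is open.

open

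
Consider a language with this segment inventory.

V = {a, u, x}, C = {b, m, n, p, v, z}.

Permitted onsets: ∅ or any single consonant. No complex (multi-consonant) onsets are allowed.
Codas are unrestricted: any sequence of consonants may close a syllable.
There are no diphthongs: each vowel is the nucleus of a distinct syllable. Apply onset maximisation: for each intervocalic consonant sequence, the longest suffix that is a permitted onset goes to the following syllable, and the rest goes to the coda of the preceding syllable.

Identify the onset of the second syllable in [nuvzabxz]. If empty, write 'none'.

z

The vowels are u, a, x — 3 nuclei, so 3 syllables.
/u…a/ gap (V1→V2): /vz/ — longest licit onset from the right is /z/, leaving /v/ as coda.
/a…x/ gap (V2→V3): /b/ → onset of the next syllable (single consonants are always licit onsets).
Syllabification: nuv.za.bxz.
Syllable 2 is /za/: onset /z/, nucleus /a/, coda ∅.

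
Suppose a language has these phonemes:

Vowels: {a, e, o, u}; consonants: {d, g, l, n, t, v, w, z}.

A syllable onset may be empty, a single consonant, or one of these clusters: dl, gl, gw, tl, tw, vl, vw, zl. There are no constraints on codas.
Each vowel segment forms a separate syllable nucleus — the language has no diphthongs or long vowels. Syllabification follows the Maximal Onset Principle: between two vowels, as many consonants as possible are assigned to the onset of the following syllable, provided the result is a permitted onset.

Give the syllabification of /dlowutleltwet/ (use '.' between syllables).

The vowels are o, u, e, e — 4 nuclei, so 4 syllables.
/o…u/ gap (V1→V2): /w/ is a single consonant, so it becomes the next onset.
/u…e/ gap (V2→V3): cluster /tl/ — /tl/ is itself a permitted onset, so the whole cluster goes right; preceding coda = ∅.
/e…e/ gap (V3→V4): /ltw/ splits as /l/ + /tw/ (/tw/ is the longest suffix that is a licit onset).

dlo.wu.tlel.twet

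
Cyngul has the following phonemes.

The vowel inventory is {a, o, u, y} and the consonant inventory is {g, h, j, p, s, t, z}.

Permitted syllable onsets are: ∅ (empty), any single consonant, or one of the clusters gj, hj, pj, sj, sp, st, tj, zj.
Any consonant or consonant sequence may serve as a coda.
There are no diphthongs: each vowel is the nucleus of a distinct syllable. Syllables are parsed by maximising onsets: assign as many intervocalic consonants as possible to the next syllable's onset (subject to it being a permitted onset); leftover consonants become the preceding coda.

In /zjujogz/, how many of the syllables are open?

Nuclei (vowels): u, o → 2 syllables.
σ1/σ2 boundary: /j/ → onset of the next syllable (single consonants are always licit onsets).
Syllabification: zju.jogz.
Classifying each syllable: /zju/ (open), /jogz/ (closed).
Open syllables: 1.

1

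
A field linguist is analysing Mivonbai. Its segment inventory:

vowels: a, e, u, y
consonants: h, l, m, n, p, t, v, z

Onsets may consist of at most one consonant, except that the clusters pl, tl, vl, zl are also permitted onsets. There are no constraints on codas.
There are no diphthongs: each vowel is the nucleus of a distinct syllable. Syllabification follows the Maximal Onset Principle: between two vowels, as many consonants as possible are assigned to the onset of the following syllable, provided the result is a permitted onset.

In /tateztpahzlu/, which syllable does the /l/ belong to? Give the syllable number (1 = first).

4

The vowels are a, e, a, u — 4 nuclei, so 4 syllables.
V1 /a/ – V2 /e/: /t/ is a single consonant, so it becomes the next onset.
V2 /e/ – V3 /a/: cluster /ztp/ — the longest permitted-onset suffix is /p/; onset = /p/, preceding coda = /zt/.
V3 /a/ – V4 /u/: /hzl/ — longest licit onset from the right is /zl/, leaving /h/ as coda.
Syllabification: ta.tezt.pah.zlu.
The /l/ is in the onset of syllable 4 (/zlu/).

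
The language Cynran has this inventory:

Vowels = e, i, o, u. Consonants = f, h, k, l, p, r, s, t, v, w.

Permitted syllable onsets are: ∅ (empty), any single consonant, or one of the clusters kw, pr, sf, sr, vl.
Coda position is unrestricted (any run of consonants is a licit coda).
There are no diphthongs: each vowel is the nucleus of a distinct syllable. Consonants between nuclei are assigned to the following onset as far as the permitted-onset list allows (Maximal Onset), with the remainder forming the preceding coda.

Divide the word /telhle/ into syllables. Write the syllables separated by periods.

telh.le

Vowels present: e, e; each is a nucleus, giving 2 syllables.
Between /e/ (V1) and /e/ (V2): /lhl/ splits as /lh/ + /l/ (/l/ is the longest suffix that is a licit onset).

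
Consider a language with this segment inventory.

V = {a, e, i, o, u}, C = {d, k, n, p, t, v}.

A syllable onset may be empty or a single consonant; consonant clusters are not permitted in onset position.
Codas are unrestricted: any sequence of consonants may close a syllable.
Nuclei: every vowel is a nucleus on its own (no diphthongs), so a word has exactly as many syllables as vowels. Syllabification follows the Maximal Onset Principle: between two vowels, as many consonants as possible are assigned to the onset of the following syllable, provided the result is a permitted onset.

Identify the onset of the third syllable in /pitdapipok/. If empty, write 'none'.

p

Nuclei (vowels): i, a, i, o → 4 syllables.
Between /i/ (V1) and /a/ (V2): /td/; trying suffixes from longest down, /d/ is the first permitted one, so coda /t/ | onset /d/.
Between /a/ (V2) and /i/ (V3): just /p/ — single C goes to the following onset.
Between /i/ (V3) and /o/ (V4): /p/ is a single consonant, so it becomes the next onset.
Putting it together: pit.da.pi.pok.
Syllable 3 is /pi/: onset /p/, nucleus /i/, coda ∅.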